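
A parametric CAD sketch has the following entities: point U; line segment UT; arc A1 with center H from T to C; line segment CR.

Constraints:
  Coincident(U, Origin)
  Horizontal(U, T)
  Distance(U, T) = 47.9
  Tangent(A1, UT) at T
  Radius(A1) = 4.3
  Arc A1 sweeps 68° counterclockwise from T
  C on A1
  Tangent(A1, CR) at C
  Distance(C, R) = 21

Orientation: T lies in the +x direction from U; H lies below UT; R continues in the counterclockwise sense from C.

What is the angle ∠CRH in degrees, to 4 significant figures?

11.57°

U is at the origin; U and T share the same y with |UT| = 47.9 and T on the +x side, so T = (47.90, 0.000). Since A1 is tangent to UT there, HT ⟂ UT, so H = T + (0, -4.3) = (47.90, -4.300). On A1, T sits at bearing 90° from H; a 68° counterclockwise sweep puts C at bearing 158°, so C = H + 4.3·(cos 158°, sin 158°) = (43.91, -2.689). A1 meets CR tangentially, so HC is at right angles to CR, so CR runs along (−sin 158°, cos 158°); with |CR| = 21.0, R = (36.05, -22.16). Then cos ∠CRH = RC·RH / (|RC||RH|), giving 11.57°.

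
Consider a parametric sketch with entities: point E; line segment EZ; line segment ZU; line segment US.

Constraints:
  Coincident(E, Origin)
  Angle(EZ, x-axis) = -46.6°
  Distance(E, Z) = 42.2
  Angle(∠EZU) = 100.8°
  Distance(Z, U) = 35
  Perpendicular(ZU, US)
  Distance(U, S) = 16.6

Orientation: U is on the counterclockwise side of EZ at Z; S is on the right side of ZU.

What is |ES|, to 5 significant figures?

72.188

∠EZU = 100.8°, so ZU runs at -46.6° + (180° − 100.8°) = 32.600° from the x-axis; with |ZU| = 35.0, U = Z + 35.0·(cos 32.600°, sin 32.600°) = (58.481, -11.804). ZU is perpendicular to US; with |US| = 16.6 on the right of ZU, S = U + 16.6·(0.53877, -0.84245) = (67.425, -25.789). Then |ES| = |S − E| = 72.188.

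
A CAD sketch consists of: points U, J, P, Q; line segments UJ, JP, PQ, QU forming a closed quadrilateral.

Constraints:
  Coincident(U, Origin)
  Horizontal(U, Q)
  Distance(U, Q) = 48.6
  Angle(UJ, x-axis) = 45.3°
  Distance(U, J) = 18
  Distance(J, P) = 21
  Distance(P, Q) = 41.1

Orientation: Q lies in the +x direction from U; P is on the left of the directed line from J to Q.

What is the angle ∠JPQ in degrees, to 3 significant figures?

67.0°

Checks: |JP| = 21.00 ✓; |PQ| = 41.10 ✓.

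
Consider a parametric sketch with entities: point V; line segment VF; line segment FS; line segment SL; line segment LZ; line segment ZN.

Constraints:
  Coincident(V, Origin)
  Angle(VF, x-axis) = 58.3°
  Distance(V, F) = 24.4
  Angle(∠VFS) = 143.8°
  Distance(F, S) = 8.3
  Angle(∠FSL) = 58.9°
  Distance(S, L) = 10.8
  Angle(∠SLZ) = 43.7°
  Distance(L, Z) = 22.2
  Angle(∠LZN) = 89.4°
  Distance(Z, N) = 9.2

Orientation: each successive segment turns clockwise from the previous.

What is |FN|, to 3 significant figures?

15.9

∠SLZ = 43.7° gives LZ at 125° from the x-axis; with |LZ| = 22.2, Z = (6.18, 31.5). ∠LZN = 89.4° gives ZN at 34.1° from the x-axis; with |ZN| = 9.2, N = (13.8, 36.6). Then |FN| = |N − F| = 15.9.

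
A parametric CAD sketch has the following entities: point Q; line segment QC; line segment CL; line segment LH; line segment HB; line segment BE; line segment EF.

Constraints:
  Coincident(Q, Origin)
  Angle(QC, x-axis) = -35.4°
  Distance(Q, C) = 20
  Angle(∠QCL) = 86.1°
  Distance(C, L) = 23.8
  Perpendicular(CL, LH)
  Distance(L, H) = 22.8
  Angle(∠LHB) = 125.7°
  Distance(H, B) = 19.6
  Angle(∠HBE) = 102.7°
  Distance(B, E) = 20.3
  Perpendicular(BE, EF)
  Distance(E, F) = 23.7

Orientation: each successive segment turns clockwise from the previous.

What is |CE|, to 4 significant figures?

22.00

Q is at the origin; QC runs at -35.4° with length 20.0, so C = (16.30, -11.59). ∠QCL = 86.1° gives CL at -129.3° from the x-axis; with |CL| = 23.8, L = (1.228, -30.00). CL ⟂ LH, so LH runs at 140.7°; with |LH| = 22.8, H = (-16.42, -15.56). ∠LHB = 125.7° gives HB at 86.40° from the x-axis; with |HB| = 19.6, B = (-15.18, 3.999). ∠HBE = 102.7° gives BE at 9.100° from the x-axis; with |BE| = 20.3, E = (4.860, 7.210). Then |CE| = |E − C| = 22.00.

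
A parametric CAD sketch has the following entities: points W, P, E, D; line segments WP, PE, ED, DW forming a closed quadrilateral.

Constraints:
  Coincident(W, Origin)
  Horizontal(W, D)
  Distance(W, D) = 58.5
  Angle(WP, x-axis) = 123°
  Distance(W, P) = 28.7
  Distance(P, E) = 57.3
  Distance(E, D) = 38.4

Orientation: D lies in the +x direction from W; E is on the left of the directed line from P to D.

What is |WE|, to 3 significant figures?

53.1

Checks: |PE| = 57.30 ✓; |ED| = 38.40 ✓.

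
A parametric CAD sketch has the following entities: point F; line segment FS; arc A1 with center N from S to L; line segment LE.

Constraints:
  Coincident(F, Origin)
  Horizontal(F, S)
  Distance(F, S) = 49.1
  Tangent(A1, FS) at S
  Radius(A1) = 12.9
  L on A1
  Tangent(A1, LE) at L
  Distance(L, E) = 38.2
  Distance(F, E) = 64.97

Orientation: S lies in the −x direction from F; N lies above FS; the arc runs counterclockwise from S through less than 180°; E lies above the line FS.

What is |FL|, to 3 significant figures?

38.8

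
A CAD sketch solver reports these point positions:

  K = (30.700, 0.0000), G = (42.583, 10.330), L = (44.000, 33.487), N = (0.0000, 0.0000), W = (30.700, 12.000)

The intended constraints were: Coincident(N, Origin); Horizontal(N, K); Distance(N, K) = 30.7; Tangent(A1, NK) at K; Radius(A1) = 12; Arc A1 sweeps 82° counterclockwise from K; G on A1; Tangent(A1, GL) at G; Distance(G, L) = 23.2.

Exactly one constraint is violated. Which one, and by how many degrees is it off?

Tangent(A1, GL) at G — off by 4.50°.

N = (0.00, 0.00) ✓; N.y = 0.00, K.y = 0.00 ✓; |NK| = 30.70 ✓; ∠(WK, KN) = 90.00° ✓; |WK| = 12.00 ✓; bearing(W→G) − bearing(W→K) = 82.00° ✓; |WG| = 12.00 ✓; ∠(WG, GL) = 85.50° ✗; |GL| = 23.20 ✓.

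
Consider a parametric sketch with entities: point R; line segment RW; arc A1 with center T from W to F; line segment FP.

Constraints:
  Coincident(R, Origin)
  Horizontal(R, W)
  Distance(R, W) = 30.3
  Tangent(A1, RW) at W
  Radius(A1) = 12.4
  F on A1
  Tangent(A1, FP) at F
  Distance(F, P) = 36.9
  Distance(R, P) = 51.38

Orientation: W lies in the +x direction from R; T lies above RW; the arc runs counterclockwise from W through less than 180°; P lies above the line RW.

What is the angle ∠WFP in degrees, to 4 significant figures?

115.2°

R is at the origin; R and W share the same y with |RW| = 30.3 and W on the +x side, so W = (30.30, 0.000). The tangent condition forces TW to be normal to RW, so T = W + (0, 12.4) = (30.30, 12.40). Since TF ⟂ FP (tangency), |TP| = √(12.4² + 36.9²) = 38.93 regardless of where F sits on A1. So P lies on both circle(R, 51.38) and circle(T, 38.93); the above-RW intersection is P = (16.30, 48.72). F is the foot of the tangent from P: F = (39.85, 20.31).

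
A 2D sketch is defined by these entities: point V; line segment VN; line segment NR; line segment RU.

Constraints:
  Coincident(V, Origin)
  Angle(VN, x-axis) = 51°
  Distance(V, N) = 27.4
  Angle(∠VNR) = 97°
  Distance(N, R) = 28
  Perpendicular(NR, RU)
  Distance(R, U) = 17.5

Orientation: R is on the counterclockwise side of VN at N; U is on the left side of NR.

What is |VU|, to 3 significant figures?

32.8

V is at the origin; VN runs at 51.0° with length 27.4, so N = 27.4·(cos 51.0°, sin 51.0°) = (17.2, 21.3). ∠VNR = 97.0°, so NR runs at 51.0° + (180° − 97.0°) = 134° from the x-axis; with |NR| = 28.0, R = N + 28.0·(cos 134°, sin 134°) = (-2.21, 41.4). NR ⟂ RU; with |RU| = 17.5 on the left of NR, U = R + 17.5·(-0.719, -0.695) = (-14.8, 29.3). Then |VU| = |U − V| = 32.8.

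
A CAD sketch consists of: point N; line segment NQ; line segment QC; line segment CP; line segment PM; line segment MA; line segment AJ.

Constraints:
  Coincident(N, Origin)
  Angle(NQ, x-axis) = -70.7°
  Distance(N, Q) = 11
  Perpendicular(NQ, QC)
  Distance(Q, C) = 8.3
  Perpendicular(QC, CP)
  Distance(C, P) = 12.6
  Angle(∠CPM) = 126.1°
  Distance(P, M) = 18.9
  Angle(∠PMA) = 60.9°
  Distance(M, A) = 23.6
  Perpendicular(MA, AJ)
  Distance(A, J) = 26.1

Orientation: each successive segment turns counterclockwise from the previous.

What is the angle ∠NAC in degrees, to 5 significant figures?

48.330°

∠CPM = 126.1° gives PM at 163.20° from the x-axis; with |PM| = 18.9, M = (-10.789, 9.7161). ∠PMA = 60.9° gives MA at -77.700° from the x-axis; with |MA| = 23.6, A = (-5.7611, -13.342). Then cos ∠NAC = AN·AC / (|AN||AC|), giving 48.330°.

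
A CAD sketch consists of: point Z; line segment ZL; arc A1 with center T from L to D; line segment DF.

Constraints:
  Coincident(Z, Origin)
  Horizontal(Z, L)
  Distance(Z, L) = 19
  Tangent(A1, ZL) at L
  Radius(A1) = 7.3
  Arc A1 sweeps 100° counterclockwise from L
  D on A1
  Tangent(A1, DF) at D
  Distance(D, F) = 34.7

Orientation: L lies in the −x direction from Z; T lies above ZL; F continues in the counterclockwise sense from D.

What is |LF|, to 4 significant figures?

42.76

Z is at the origin; Z and L share the same y with |ZL| = 19.0 and L on the −x side, so L = (-19.00, 0.000). Tangency of A1 to ZL means the radius TL is perpendicular to ZL, so T = L + (0, 7.3) = (-19.00, 7.300). On A1, L sits at bearing -90° from T; a 100° counterclockwise sweep puts D at bearing 10°, so D = T + 7.3·(cos 10°, sin 10°) = (-11.81, 8.568). Since A1 is tangent to DF there, TD ⟂ DF, so DF runs along (−sin 10°, cos 10°); with |DF| = 34.7, F = (-17.84, 42.74). Then |LF| = |F − L| = 42.76.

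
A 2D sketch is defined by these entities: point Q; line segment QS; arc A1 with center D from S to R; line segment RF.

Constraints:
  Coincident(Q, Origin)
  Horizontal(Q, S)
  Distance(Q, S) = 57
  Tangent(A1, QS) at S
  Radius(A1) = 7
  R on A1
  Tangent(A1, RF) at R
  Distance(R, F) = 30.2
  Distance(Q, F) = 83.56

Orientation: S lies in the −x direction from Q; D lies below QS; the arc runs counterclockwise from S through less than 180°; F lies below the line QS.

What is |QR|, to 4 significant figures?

63.17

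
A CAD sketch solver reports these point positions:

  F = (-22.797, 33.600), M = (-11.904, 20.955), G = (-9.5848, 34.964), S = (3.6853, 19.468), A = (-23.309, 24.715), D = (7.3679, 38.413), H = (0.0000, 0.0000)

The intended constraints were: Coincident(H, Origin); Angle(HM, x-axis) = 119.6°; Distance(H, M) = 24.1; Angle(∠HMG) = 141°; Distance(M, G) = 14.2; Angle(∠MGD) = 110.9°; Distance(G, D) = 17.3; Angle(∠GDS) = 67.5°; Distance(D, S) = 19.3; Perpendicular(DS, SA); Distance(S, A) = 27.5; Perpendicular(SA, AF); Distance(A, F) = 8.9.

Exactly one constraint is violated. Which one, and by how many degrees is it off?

Perpendicular(SA, AF) — off by 7.70°.

H = (0.00, 0.00) ✓; HM at 119.6° ✓; |HM| = 24.10 ✓; ∠HMG = 141.0° ✓; |MG| = 14.20 ✓; ∠MGD = 110.9° ✓; |GD| = 17.30 ✓; ∠GDS = 67.50° ✓; |DS| = 19.30 ✓; ∠(DS, SA) = 90.00° ✓; |SA| = 27.50 ✓; ∠(SA, AF) = 82.30° ✗; |AF| = 8.900 ✓.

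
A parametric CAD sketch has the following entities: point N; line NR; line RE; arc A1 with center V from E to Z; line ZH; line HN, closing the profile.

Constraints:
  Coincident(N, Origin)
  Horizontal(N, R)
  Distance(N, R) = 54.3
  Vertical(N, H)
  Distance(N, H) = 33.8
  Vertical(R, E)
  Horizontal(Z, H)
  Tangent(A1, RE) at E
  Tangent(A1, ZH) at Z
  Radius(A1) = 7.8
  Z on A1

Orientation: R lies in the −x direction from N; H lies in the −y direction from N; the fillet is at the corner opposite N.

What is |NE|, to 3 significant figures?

60.2

The virtual corner opposite N is at (-54.3, -33.8). A1 meets RE tangentially, so VE is at right angles to RE and since A1 is tangent to ZH there, VZ ⟂ ZH, with radius 7.8, so the center V sits 7.8 in from both sides at V = (-46.5, -26.0). That places the tangent points at E = (-54.3, -26.0) on RE and Z = (-46.5, -33.8) on ZH. Then |NE| = |E − N| = 60.2.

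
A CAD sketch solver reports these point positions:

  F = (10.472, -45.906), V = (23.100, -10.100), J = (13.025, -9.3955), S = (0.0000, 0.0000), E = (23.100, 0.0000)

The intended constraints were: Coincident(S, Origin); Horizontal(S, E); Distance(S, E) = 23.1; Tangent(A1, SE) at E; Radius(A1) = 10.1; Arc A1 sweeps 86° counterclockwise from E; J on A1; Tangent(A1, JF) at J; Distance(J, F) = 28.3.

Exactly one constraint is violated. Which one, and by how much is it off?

Distance(J, F) = 28.3 — off by 8.30.

S = (0.00, 0.00) ✓; S.y = 0.00, E.y = 0.00 ✓; |SE| = 23.10 ✓; ∠(VE, ES) = 90.00° ✓; |VE| = 10.10 ✓; bearing(V→J) − bearing(V→E) = 86.00° ✓; |VJ| = 10.10 ✓; ∠(VJ, JF) = 90.00° ✓; |JF| = 36.60 ✗.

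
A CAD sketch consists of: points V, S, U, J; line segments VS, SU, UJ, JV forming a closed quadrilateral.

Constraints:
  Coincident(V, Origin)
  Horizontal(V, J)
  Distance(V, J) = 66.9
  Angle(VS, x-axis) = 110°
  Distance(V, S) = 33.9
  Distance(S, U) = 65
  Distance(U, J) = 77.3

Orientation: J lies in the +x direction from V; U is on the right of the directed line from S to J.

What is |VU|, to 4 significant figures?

32.75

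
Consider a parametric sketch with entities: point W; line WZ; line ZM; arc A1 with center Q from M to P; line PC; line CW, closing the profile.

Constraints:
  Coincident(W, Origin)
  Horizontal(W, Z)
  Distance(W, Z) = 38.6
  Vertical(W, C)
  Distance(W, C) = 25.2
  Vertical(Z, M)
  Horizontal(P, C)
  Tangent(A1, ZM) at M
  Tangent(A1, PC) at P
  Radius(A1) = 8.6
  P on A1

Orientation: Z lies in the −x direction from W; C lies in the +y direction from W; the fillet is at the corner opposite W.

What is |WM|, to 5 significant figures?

42.018

The virtual corner opposite W is at (-38.600, 25.200). Tangency of A1 to ZM means the radius QM is perpendicular to ZM and A1 meets PC tangentially, so QP is at right angles to PC, with radius 8.6, so the center Q sits 8.6 in from both sides at Q = (-30.000, 16.600). That places the tangent points at M = (-38.600, 16.600) on ZM and P = (-30.000, 25.200) on PC. Then |WM| = |M − W| = 42.018.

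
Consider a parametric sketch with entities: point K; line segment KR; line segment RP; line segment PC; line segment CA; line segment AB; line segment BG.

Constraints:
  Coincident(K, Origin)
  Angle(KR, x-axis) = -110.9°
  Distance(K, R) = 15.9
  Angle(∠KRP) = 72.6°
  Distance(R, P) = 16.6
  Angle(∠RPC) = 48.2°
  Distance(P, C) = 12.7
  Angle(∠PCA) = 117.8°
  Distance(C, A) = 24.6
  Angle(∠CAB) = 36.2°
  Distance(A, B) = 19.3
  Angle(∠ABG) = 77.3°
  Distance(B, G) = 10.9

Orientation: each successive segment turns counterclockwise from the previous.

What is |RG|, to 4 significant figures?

8.007

K is at the origin; KR runs at -110.9° with length 15.9, so R = (-5.672, -14.85). ∠KRP = 72.6° gives RP at -3.500° from the x-axis; with |RP| = 16.6, P = (10.90, -15.87). ∠RPC = 48.2° gives PC at 128.3° from the x-axis; with |PC| = 12.7, C = (3.026, -5.901). ∠PCA = 117.8° gives CA at -169.5° from the x-axis; with |CA| = 24.6, A = (-21.16, -10.38). ∠CAB = 36.2° gives AB at -25.70° from the x-axis; with |AB| = 19.3, B = (-3.772, -18.75). ∠ABG = 77.3° gives BG at 77.00° from the x-axis; with |BG| = 10.9, G = (-1.320, -8.133). Then |RG| = |G − R| = 8.007.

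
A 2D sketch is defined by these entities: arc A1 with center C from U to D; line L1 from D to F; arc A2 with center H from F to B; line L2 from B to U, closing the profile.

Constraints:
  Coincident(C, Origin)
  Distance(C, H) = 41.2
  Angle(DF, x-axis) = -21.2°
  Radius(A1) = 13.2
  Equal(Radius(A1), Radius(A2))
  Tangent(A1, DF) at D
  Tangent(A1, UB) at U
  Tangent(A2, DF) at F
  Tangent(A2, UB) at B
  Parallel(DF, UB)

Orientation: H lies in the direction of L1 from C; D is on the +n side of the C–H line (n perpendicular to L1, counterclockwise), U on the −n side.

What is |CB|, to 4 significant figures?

43.26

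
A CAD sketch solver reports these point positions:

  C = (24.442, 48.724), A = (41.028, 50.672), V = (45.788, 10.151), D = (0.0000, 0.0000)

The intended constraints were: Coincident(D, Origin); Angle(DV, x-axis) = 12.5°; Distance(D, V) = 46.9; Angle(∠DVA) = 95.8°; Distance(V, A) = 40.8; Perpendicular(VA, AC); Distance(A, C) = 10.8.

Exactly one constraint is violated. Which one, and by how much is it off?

Distance(A, C) = 10.8 — off by 5.90.

D = (0.00, 0.00) ✓; DV at 12.50° ✓; |DV| = 46.90 ✓; ∠DVA = 95.80° ✓; |VA| = 40.80 ✓; ∠(VA, AC) = 90.00° ✓; |AC| = 16.70 ✗.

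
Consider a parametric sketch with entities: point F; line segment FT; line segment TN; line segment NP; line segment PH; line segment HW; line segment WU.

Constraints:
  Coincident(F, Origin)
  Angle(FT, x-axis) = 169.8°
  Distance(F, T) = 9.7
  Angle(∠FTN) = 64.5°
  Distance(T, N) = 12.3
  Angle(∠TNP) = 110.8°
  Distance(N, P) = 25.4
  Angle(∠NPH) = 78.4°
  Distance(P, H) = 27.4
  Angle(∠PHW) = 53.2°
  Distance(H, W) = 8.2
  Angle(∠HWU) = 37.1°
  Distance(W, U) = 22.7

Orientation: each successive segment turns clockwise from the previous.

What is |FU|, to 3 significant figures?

34.6

∠PHW = 53.2° gives HW at 117° from the x-axis; with |HW| = 8.2, W = (6.27, -12.0). ∠HWU = 37.1° gives WU at -26.2° from the x-axis; with |WU| = 22.7, U = (26.6, -22.0). Then |FU| = |U − F| = 34.6.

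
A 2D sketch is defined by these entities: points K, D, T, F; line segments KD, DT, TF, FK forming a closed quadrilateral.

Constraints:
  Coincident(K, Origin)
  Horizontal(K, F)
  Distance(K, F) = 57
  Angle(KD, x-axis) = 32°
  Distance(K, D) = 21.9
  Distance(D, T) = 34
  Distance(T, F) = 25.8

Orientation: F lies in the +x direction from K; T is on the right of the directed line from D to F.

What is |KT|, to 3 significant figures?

40.9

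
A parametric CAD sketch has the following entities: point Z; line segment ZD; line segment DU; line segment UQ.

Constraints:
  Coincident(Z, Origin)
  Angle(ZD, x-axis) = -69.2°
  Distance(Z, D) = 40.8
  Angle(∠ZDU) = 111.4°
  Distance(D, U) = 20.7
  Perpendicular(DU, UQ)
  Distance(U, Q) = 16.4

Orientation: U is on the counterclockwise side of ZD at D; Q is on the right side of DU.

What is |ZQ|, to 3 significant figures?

65.0

Z is at the origin; ZD runs at -69.2° with length 40.8, so D = 40.8·(cos -69.2°, sin -69.2°) = (14.5, -38.1). ∠ZDU = 111.4°, so DU runs at -69.2° + (180° − 111.4°) = -0.600° from the x-axis; with |DU| = 20.7, U = D + 20.7·(cos -0.600°, sin -0.600°) = (35.2, -38.4). DU ⟂ UQ; with |UQ| = 16.4 on the right of DU, Q = U + 16.4·(-0.0105, -1.00) = (35.0, -54.8). Then |ZQ| = |Q − Z| = 65.0.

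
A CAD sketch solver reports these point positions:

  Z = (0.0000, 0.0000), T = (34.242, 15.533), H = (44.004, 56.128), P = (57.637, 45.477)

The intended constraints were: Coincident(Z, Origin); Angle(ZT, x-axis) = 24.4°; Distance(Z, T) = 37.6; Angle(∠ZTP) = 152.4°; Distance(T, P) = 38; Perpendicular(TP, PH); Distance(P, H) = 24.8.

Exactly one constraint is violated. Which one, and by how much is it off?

Distance(P, H) = 24.8 — off by 7.50.

Z = (0.00, 0.00) ✓; ZT at 24.40° ✓; |ZT| = 37.60 ✓; ∠ZTP = 152.4° ✓; |TP| = 38.00 ✓; ∠(TP, PH) = 90.00° ✓; |PH| = 17.30 ✗.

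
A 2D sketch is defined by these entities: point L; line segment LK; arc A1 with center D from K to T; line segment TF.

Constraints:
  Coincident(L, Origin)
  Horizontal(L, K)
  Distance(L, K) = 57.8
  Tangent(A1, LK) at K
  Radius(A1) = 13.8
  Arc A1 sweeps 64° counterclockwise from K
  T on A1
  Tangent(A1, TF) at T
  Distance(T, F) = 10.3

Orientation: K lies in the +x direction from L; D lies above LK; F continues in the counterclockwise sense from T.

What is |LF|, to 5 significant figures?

76.630

L is at the origin; LK is horizontal with |LK| = 57.8 and K on the +x side, so K = (57.800, 0.0000). Tangency of A1 to LK means the radius DK is perpendicular to LK, so D = K + (0, 13.8) = (57.800, 13.800). On A1, K sits at bearing -90° from D; a 64° counterclockwise sweep puts T at bearing -26°, so T = D + 13.8·(cos -26°, sin -26°) = (70.203, 7.7505). Since A1 is tangent to TF there, DT ⟂ TF, so TF runs along (−sin -26°, cos -26°); with |TF| = 10.3, F = (74.719, 17.008). Then |LF| = |F − L| = 76.630.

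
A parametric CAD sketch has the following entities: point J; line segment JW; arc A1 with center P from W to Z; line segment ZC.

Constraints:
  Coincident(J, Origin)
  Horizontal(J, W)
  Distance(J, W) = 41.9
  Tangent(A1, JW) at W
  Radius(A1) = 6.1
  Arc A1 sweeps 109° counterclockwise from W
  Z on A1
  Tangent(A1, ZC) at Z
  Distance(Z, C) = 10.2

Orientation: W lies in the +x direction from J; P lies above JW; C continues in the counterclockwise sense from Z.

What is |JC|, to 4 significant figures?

47.76

J is at the origin; J and W share the same y with |JW| = 41.9 and W on the +x side, so W = (41.90, 0.000). Since A1 is tangent to JW there, PW ⟂ JW, so P = W + (0, 6.1) = (41.90, 6.100). On A1, W sits at bearing -90° from P; a 109° counterclockwise sweep puts Z at bearing 19°, so Z = P + 6.1·(cos 19°, sin 19°) = (47.67, 8.086). The tangent condition forces PZ to be normal to ZC, so ZC runs along (−sin 19°, cos 19°); with |ZC| = 10.2, C = (44.35, 17.73). Then |JC| = |C − J| = 47.76.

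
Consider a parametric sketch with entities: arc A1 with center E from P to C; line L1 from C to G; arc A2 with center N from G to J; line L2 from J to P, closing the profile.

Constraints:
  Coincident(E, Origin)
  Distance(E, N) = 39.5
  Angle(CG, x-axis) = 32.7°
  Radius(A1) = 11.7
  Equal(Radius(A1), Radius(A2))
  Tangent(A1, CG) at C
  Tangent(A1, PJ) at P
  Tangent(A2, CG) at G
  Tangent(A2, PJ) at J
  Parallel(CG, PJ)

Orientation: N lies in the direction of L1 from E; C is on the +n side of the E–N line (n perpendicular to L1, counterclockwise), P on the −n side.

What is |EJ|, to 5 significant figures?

41.196

The slot axis is L1's direction at 32.7°, so u = (cos 32.7°, sin 32.7°) = (0.84151, 0.54024) and n = (−sin 32.7°, cos 32.7°) = (-0.54024, 0.84151). E is at the origin and N lies 39.5 along u from E, so N = 39.5·u = (33.240, 21.339). Tangency of A1 to both parallel lines with radius 11.7 puts C and P at E ± 11.7·n: C = (-6.3208, 9.8457), P = (6.3208, -9.8457). Equal radii place G and J the same way about N: G = N + 11.7·n = (26.919, 31.185), J = N − 11.7·n = (39.560, 11.494). Then |EJ| = |J − E| = 41.196.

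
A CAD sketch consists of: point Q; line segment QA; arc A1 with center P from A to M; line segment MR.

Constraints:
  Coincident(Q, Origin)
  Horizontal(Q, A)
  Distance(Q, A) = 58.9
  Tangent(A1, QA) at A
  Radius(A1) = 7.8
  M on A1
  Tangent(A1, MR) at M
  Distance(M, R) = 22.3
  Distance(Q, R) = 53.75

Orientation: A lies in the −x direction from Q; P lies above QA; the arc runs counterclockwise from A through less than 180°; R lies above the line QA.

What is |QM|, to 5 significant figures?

51.664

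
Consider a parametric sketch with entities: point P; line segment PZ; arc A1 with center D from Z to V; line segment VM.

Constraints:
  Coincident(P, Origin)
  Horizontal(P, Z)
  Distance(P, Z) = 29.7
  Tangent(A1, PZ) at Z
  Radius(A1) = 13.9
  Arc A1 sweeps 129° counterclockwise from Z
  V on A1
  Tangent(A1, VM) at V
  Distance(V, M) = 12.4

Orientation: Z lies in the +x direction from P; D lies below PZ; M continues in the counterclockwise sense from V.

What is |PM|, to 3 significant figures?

41.9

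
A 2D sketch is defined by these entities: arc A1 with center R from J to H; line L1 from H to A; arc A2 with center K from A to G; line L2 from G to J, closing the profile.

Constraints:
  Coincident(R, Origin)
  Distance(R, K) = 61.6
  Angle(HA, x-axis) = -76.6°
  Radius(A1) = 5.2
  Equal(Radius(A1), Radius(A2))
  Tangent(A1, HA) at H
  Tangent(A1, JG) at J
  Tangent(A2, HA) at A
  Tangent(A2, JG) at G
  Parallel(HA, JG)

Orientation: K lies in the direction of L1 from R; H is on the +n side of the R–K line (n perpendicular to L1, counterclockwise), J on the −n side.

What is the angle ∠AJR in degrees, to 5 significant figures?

80.417°

The slot axis is L1's direction at -76.6°, so u = (cos -76.6°, sin -76.6°) = (0.23175, -0.97278) and n = (−sin -76.6°, cos -76.6°) = (0.97278, 0.23175). R is at the origin and K lies 61.6 along u from R, so K = 61.6·u = (14.276, -59.923). Tangency of A1 to both parallel lines with radius 5.2 puts H and J at R ± 5.2·n: H = (5.0584, 1.2051), J = (-5.0584, -1.2051). Equal radii place A and G the same way about K: A = K + 5.2·n = (19.334, -58.718), G = K − 5.2·n = (9.2172, -61.128). Then cos ∠AJR = JA·JR / (|JA||JR|), giving 80.417°.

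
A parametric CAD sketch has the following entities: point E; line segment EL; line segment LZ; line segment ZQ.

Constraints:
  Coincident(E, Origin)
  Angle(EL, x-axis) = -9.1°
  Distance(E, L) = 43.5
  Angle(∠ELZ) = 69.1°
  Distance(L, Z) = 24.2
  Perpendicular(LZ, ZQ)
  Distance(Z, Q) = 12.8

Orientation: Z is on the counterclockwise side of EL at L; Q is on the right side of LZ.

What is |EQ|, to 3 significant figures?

54.1

E is at the origin; EL runs at -9.1° with length 43.5, so L = 43.5·(cos -9.1°, sin -9.1°) = (43.0, -6.88). ∠ELZ = 69.1°, so LZ runs at -9.1° + (180° − 69.1°) = 102° from the x-axis; with |LZ| = 24.2, Z = L + 24.2·(cos 102°, sin 102°) = (38.0, 16.8). LZ is perpendicular to ZQ; with |ZQ| = 12.8 on the right of LZ, Q = Z + 12.8·(0.979, 0.204) = (50.5, 19.4). Then |EQ| = |Q − E| = 54.1.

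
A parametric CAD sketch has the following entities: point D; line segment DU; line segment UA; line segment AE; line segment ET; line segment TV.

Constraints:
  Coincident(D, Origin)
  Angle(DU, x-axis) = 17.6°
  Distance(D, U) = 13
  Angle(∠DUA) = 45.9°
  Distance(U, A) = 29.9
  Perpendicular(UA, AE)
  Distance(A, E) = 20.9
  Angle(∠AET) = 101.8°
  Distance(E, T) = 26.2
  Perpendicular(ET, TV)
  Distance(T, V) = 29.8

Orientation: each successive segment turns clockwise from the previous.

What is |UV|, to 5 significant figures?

3.4452

∠AET = 101.8° gives ET at 75.300° from the x-axis; with |ET| = 26.2, T = (-13.006, 11.840). ET ⟂ TV, so TV runs at -14.700°; with |TV| = 29.8, V = (15.819, 4.2782). Then |UV| = |V − U| = 3.4452.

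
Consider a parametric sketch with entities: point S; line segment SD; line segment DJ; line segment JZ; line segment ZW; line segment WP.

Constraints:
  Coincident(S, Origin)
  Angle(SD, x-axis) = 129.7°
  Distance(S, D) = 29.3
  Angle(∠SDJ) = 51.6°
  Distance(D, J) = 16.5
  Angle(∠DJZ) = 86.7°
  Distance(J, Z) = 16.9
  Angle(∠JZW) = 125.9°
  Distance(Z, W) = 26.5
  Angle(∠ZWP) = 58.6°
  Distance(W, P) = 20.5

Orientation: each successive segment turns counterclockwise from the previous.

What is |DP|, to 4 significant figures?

12.87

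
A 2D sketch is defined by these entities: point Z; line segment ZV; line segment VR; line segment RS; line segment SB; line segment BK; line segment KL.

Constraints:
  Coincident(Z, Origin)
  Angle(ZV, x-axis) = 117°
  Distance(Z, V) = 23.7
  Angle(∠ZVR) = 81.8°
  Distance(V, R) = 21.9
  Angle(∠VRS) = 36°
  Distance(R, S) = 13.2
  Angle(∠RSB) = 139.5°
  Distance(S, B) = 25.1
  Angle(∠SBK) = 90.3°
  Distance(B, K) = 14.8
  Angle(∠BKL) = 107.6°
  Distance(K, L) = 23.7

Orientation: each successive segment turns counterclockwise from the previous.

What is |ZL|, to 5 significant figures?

38.554

∠SBK = 90.3° gives BK at 129.40° from the x-axis; with |BK| = 14.8, K = (-5.5384, 35.778). ∠BKL = 107.6° gives KL at -158.20° from the x-axis; with |KL| = 23.7, L = (-27.544, 26.977). Then |ZL| = |L − Z| = 38.554.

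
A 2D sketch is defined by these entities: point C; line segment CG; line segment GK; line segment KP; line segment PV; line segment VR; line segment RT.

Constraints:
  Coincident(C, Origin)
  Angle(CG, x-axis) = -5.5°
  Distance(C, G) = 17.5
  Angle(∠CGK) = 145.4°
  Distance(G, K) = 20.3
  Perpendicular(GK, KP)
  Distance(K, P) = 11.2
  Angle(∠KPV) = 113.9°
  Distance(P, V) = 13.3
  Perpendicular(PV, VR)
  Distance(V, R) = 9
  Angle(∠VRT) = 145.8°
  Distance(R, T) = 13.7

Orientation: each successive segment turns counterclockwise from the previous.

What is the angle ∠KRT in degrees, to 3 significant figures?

51.8°

PV ⟂ VR, so VR runs at -84.8°; with |VR| = 9.0, R = (17.3, 7.81). ∠VRT = 145.8° gives RT at -50.6° from the x-axis; with |RT| = 13.7, T = (26.0, -2.77). Then cos ∠KRT = RK·RT / (|RK||RT|), giving 51.8°.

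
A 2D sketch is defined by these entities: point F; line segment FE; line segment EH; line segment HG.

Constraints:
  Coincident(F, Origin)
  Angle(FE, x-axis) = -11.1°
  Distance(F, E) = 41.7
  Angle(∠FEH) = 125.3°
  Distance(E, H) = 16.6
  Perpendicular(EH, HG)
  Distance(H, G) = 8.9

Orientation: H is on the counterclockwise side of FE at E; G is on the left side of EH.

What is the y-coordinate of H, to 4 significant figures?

3.420

F is at the origin; FE runs at -11.1° with length 41.7, so E = 41.7·(cos -11.1°, sin -11.1°) = (40.92, -8.028). ∠FEH = 125.3°, so EH runs at -11.1° + (180° − 125.3°) = 43.60° from the x-axis; with |EH| = 16.6, H = E + 16.6·(cos 43.60°, sin 43.60°) = (52.94, 3.420). So H.y = 3.420.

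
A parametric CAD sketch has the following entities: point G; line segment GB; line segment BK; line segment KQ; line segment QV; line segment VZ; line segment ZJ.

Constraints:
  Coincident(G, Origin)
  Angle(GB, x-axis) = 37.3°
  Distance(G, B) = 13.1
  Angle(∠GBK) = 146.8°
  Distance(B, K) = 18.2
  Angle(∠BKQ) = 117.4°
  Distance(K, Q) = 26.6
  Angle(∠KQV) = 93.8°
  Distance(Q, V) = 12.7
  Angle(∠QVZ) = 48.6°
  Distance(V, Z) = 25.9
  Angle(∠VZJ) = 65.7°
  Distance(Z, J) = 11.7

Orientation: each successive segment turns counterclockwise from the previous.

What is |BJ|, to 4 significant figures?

35.66

G is at the origin; GB runs at 37.3° with length 13.1, so B = (10.42, 7.938). ∠GBK = 146.8° gives BK at 70.50° from the x-axis; with |BK| = 18.2, K = (16.50, 25.09). ∠BKQ = 117.4° gives KQ at 133.1° from the x-axis; with |KQ| = 26.6, Q = (-1.679, 44.52). ∠KQV = 93.8° gives QV at -140.7° from the x-axis; with |QV| = 12.7, V = (-11.51, 36.47). ∠QVZ = 48.6° gives VZ at -9.300° from the x-axis; with |VZ| = 25.9, Z = (14.05, 32.29). ∠VZJ = 65.7° gives ZJ at 105.0° from the x-axis; with |ZJ| = 11.7, J = (11.02, 43.59). Then |BJ| = |J − B| = 35.66.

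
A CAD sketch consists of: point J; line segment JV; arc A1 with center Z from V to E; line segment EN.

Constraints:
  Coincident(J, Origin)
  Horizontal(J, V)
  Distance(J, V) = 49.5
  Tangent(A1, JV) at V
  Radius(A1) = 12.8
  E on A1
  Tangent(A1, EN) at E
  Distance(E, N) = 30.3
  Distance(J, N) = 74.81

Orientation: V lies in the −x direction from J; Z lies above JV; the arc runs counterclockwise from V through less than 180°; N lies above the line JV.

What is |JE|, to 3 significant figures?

45.5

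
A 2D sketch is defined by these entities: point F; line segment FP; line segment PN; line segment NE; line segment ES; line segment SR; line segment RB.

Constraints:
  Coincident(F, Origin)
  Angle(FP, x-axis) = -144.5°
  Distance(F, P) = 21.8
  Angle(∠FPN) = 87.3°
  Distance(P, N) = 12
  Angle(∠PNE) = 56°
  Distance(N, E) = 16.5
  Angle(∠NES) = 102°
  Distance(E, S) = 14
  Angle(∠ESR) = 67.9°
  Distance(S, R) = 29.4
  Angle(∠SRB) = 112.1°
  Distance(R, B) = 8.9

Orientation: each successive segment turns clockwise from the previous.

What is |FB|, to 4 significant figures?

35.69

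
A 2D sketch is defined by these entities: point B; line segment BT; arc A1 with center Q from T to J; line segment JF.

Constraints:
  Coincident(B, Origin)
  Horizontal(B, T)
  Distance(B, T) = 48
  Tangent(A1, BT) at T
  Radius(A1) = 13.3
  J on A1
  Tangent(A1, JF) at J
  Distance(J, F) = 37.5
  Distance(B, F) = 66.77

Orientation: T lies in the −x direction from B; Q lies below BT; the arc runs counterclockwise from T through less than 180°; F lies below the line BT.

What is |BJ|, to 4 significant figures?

62.80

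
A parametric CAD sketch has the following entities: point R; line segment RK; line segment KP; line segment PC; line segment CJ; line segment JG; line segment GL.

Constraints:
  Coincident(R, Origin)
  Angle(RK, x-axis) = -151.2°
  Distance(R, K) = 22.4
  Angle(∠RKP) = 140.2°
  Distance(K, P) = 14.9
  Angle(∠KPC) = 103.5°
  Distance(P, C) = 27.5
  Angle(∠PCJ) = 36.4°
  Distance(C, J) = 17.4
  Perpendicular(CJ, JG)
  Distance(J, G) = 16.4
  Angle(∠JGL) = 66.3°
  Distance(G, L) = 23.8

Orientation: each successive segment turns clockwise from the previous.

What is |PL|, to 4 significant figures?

28.17

The perpendicularity gives JG at right angles to CJ, so JG runs at -141.1°; with |JG| = 16.4, G = (-37.29, -4.314). ∠JGL = 66.3° gives GL at 105.2° from the x-axis; with |GL| = 23.8, L = (-43.53, 18.65). Then |PL| = |L − P| = 28.17.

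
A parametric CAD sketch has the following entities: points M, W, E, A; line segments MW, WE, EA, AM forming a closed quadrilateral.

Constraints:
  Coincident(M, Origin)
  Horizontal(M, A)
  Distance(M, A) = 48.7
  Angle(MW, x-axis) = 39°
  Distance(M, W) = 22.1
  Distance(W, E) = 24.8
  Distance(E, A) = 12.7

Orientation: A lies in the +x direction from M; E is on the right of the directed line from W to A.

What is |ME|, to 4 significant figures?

36.22

Checks: |WE| = 24.80 ✓; |EA| = 12.70 ✓.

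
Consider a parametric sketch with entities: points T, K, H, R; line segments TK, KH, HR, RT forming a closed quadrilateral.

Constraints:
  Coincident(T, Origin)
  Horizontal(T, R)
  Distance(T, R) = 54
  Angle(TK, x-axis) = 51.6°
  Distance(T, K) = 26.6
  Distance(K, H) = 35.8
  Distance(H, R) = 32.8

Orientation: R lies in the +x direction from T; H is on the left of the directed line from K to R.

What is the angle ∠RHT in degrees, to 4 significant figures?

63.48°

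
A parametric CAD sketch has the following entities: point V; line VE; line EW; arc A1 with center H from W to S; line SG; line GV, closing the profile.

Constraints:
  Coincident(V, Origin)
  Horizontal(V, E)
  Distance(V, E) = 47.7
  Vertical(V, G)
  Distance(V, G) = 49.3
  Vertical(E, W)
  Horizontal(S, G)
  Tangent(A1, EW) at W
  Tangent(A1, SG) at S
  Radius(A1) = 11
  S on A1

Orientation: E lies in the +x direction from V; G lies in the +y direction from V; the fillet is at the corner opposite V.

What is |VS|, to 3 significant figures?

61.5

V is at the origin; VE is horizontal with |VE| = 47.7 and E on the +x side, so E = (47.7, 0.00). V and G share the same x with |VG| = 49.3 and G on the +y side, so G = (0.00, 49.3). The virtual corner opposite V is at (47.7, 49.3). Since A1 is tangent to EW there, HW ⟂ EW and since A1 is tangent to SG there, HS ⟂ SG, with radius 11.0, so the center H sits 11.0 in from both sides at H = (36.7, 38.3). That places the tangent points at W = (47.7, 38.3) on EW and S = (36.7, 49.3) on SG. Then |VS| = |S − V| = 61.5.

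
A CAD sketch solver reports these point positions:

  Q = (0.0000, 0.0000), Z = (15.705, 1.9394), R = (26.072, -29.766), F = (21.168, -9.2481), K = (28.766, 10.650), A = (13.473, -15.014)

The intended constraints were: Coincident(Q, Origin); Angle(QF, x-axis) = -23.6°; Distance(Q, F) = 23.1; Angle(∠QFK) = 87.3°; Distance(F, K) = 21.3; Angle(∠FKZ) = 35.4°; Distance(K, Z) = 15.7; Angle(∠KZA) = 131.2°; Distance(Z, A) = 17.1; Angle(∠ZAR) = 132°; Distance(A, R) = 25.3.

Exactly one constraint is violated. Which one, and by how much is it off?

Distance(A, R) = 25.3 — off by 5.90.

Q = (0.00, 0.00) ✓; QF at -23.60° ✓; |QF| = 23.10 ✓; ∠QFK = 87.30° ✓; |FK| = 21.30 ✓; ∠FKZ = 35.40° ✓; |KZ| = 15.70 ✓; ∠KZA = 131.2° ✓; |ZA| = 17.10 ✓; ∠ZAR = 132.0° ✓; |AR| = 19.40 ✗.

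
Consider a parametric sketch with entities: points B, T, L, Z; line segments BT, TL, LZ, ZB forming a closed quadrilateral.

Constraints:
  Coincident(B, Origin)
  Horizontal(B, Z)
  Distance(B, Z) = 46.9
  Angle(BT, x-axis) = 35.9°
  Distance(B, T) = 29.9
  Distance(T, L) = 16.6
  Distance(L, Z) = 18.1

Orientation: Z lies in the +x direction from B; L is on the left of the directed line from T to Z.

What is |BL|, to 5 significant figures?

44.230

Checks: |TL| = 16.60 ✓; |LZ| = 18.10 ✓.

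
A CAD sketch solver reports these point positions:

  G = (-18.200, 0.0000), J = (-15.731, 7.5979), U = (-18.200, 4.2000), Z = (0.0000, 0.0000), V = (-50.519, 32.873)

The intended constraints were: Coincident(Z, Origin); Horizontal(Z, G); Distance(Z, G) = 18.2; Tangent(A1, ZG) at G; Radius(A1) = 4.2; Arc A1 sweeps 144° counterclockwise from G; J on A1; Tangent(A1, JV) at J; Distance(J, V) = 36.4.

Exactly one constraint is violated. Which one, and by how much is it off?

Distance(J, V) = 36.4 — off by 6.60.

Z = (0.00, 0.00) ✓; Z.y = 0.00, G.y = 0.00 ✓; |ZG| = 18.20 ✓; ∠(UG, GZ) = 90.00° ✓; |UG| = 4.200 ✓; bearing(U→J) − bearing(U→G) = 144.0° ✓; |UJ| = 4.200 ✓; ∠(UJ, JV) = 90.00° ✓; |JV| = 43.00 ✗.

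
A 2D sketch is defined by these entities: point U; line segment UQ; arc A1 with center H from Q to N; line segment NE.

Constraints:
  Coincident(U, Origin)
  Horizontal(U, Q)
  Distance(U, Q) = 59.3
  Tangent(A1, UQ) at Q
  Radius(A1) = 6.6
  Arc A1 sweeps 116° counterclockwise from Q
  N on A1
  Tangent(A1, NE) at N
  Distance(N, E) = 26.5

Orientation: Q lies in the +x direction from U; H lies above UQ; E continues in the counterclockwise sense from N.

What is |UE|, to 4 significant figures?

63.12

U is at the origin; U and Q share the same y with |UQ| = 59.3 and Q on the +x side, so Q = (59.30, 0.000). A1 meets UQ tangentially, so HQ is at right angles to UQ, so H = Q + (0, 6.6) = (59.30, 6.600). On A1, Q sits at bearing -90° from H; a 116° counterclockwise sweep puts N at bearing 26°, so N = H + 6.6·(cos 26°, sin 26°) = (65.23, 9.493). Tangency of A1 to NE means the radius HN is perpendicular to NE, so NE runs along (−sin 26°, cos 26°); with |NE| = 26.5, E = (53.62, 33.31). Then |UE| = |E − U| = 63.12.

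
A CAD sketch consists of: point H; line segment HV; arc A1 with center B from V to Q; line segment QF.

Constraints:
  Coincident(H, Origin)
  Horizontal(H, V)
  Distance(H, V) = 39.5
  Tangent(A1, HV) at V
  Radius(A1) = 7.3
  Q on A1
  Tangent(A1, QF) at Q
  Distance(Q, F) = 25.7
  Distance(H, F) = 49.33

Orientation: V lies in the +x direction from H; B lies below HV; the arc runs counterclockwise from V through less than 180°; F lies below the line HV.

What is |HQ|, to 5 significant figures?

33.336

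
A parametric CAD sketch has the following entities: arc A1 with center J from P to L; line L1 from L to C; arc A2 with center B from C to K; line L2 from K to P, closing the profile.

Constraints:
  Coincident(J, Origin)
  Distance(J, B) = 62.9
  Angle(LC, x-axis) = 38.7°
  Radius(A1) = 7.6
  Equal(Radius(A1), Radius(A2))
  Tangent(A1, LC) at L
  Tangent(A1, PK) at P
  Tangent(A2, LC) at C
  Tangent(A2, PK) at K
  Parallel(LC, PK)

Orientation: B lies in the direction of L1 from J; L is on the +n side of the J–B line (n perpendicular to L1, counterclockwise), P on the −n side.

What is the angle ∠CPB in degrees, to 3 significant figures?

6.70°

Tangency of A1 to both parallel lines with radius 7.6 puts L and P at J ± 7.6·n: L = (-4.75, 5.93), P = (4.75, -5.93). Equal radii place C and K the same way about B: C = B + 7.6·n = (44.3, 45.3), K = B − 7.6·n = (53.8, 33.4). Then cos ∠CPB = PC·PB / (|PC||PB|), giving 6.70°.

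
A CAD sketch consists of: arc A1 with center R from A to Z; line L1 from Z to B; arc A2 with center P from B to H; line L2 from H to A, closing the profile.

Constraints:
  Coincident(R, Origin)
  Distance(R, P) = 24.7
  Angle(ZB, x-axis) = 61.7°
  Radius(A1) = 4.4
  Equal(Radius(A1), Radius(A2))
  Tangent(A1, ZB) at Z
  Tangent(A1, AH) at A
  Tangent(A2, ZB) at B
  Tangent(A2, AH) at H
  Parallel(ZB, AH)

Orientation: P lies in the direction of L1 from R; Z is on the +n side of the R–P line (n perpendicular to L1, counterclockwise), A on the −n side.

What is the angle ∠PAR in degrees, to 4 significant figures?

79.90°

The slot axis is L1's direction at 61.7°, so u = (cos 61.7°, sin 61.7°) = (0.4741, 0.8805) and n = (−sin 61.7°, cos 61.7°) = (-0.8805, 0.4741). R is at the origin and P lies 24.7 along u from R, so P = 24.7·u = (11.71, 21.75). Tangency of A1 to both parallel lines with radius 4.4 puts Z and A at R ± 4.4·n: Z = (-3.874, 2.086), A = (3.874, -2.086). Then cos ∠PAR = AP·AR / (|AP||AR|), giving 79.90°.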